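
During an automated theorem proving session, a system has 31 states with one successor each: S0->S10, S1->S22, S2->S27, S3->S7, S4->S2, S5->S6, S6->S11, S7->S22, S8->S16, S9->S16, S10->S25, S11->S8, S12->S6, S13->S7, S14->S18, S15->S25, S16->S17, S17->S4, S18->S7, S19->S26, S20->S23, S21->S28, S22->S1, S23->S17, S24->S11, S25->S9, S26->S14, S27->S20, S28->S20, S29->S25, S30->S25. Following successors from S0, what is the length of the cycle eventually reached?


Trace from S0 until a state repeats:
  S0 -> S10 -> S25 -> S9 -> S16 -> S17 -> S4 -> S2 -> S27 -> S20 -> S23 -> S17
S17 first seen at step 5, revisited at step 11.
Cycle length = 11 - 5 = 6

6


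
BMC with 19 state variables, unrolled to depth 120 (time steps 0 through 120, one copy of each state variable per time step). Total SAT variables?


BMC unrolls to depth k, creating one copy of each state var for steps 0..k.
Step count = 120 + 1 = 121 (steps 0 through 120)
Vars per step = 19
Total = 19 * 121 = 2299

2299


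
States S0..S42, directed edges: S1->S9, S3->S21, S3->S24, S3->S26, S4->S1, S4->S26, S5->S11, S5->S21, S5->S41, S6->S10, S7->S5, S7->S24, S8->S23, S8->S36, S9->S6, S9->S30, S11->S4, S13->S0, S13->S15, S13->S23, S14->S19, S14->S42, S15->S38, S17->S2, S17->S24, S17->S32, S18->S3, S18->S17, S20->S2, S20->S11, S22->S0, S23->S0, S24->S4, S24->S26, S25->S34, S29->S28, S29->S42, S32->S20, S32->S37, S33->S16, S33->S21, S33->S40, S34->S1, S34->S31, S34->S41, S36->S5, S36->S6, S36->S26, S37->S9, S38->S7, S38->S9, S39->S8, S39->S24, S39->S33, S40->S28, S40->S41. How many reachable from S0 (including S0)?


BFS from S0:
  layer 0: {S0}
Reachable set: {S0}
Count = 1

1


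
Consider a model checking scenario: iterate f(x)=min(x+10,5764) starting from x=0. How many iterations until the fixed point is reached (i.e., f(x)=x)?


Step 1: x=0, cap=5764, increment=10
Step 2: x grows by 10 each step until capped at 5764; fixed point is x=5764
Step 3: iterations = ceil(5764/10) = 577

577


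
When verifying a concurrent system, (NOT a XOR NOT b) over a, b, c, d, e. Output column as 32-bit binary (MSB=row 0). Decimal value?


Formula: (NOT a XOR NOT b) over a, b, c, d, e (32 rows)
Evaluate each row (bits = a,b,c,d,e, MSB first):
  row 0 [00000]: (NOT 0 XOR NOT 0) -> 0
  row 1 [00001]: (NOT 0 XOR NOT 0) -> 0
  row 2 [00010]: (NOT 0 XOR NOT 0) -> 0
  row 3 [00011]: (NOT 0 XOR NOT 0) -> 0
  row 4 [00100]: (NOT 0 XOR NOT 0) -> 0
  row 5 [00101]: (NOT 0 XOR NOT 0) -> 0
  row 6 [00110]: (NOT 0 XOR NOT 0) -> 0
  row 7 [00111]: (NOT 0 XOR NOT 0) -> 0
  row 8 [01000]: (NOT 0 XOR NOT 1) -> 1
  row 9 [01001]: (NOT 0 XOR NOT 1) -> 1
  row 10 [01010]: (NOT 0 XOR NOT 1) -> 1
  row 11 [01011]: (NOT 0 XOR NOT 1) -> 1
  row 12 [01100]: (NOT 0 XOR NOT 1) -> 1
  row 13 [01101]: (NOT 0 XOR NOT 1) -> 1
  row 14 [01110]: (NOT 0 XOR NOT 1) -> 1
  row 15 [01111]: (NOT 0 XOR NOT 1) -> 1
  row 16 [10000]: (NOT 1 XOR NOT 0) -> 1
  row 17 [10001]: (NOT 1 XOR NOT 0) -> 1
  row 18 [10010]: (NOT 1 XOR NOT 0) -> 1
  row 19 [10011]: (NOT 1 XOR NOT 0) -> 1
  row 20 [10100]: (NOT 1 XOR NOT 0) -> 1
  row 21 [10101]: (NOT 1 XOR NOT 0) -> 1
  row 22 [10110]: (NOT 1 XOR NOT 0) -> 1
  row 23 [10111]: (NOT 1 XOR NOT 0) -> 1
  row 24 [11000]: (NOT 1 XOR NOT 1) -> 0
  row 25 [11001]: (NOT 1 XOR NOT 1) -> 0
  row 26 [11010]: (NOT 1 XOR NOT 1) -> 0
  row 27 [11011]: (NOT 1 XOR NOT 1) -> 0
  row 28 [11100]: (NOT 1 XOR NOT 1) -> 0
  row 29 [11101]: (NOT 1 XOR NOT 1) -> 0
  row 30 [11110]: (NOT 1 XOR NOT 1) -> 0
  row 31 [11111]: (NOT 1 XOR NOT 1) -> 0
Full result column, 4 rows per line (a,b,c fixed per line; d,e runs 00..11 left to right):
  rows 0-3 [a,b,c=000]: 0000  = hex 0
  rows 4-7 [a,b,c=001]: 0000  = hex 0
  rows 8-11 [a,b,c=010]: 1111  = hex F
  rows 12-15 [a,b,c=011]: 1111  = hex F
  rows 16-19 [a,b,c=100]: 1111  = hex F
  rows 20-23 [a,b,c=101]: 1111  = hex F
  rows 24-27 [a,b,c=110]: 0000  = hex 0
  rows 28-31 [a,b,c=111]: 0000  = hex 0
Output column (row 0 .. row 31) = 00000000111111111111111100000000
Output column grouped in 4s = 0000 0000 1111 1111 1111 1111 0000 0000 = 0x00FFFF00
Convert to decimal digit by digit (value = value*16 + digit):
  0 -> 0
  0*16 + 0 = 0
  0*16 + 15 (F) = 15
  15*16 + 15 (F) = 255
  255*16 + 15 (F) = 4095
  4095*16 + 15 (F) = 65535
  65535*16 + 0 = 1048560
  1048560*16 + 0 = 16776960
Decimal = 16776960

16776960


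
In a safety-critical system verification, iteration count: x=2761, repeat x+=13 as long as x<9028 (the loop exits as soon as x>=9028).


Step 1: x goes from 2761 toward 9028 by 13; the body runs while x<9028, so iterations = ceil((bound-start)/step)
Step 2: Distance=6267
Step 3: ceil(6267/13)=483

483


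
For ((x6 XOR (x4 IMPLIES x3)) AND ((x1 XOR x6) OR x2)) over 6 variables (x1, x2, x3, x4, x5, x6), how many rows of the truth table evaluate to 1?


Formula: ((x6 XOR (x4 IMPLIES x3)) AND ((x1 XOR x6) OR x2)) over 6 vars (64 rows)
Evaluate each row (x1, x2, x3, x4, x5, x6 as bits, MSB first):
  row 0 [000000]: ((0 XOR (0 IMPLIES 0)) AND ((0 XOR 0) OR 0)) -> 0
  row 1 [000001]: ((1 XOR (0 IMPLIES 0)) AND ((0 XOR 1) OR 0)) -> 0
  row 2 [000010]: ((0 XOR (0 IMPLIES 0)) AND ((0 XOR 0) OR 0)) -> 0
  row 3 [000011]: ((1 XOR (0 IMPLIES 0)) AND ((0 XOR 1) OR 0)) -> 0
  row 4 [000100]: ((0 XOR (1 IMPLIES 0)) AND ((0 XOR 0) OR 0)) -> 0
  (every remaining row is evaluated the same way; all 64 results are listed next)
Full result column, 8 rows per line (x1,x2,x3 fixed per line; x4,x5,x6 runs 000..111 left to right):
  rows 0-7 [x1,x2,x3=000]: 00000101  (ones: 2)
  rows 8-15 [x1,x2,x3=001]: 00000000  (ones: 0)
  rows 16-23 [x1,x2,x3=010]: 10100101  (ones: 4)
  rows 24-31 [x1,x2,x3=011]: 10101010  (ones: 4)
  rows 32-39 [x1,x2,x3=100]: 10100000  (ones: 2)
  rows 40-47 [x1,x2,x3=101]: 10101010  (ones: 4)
  rows 48-55 [x1,x2,x3=110]: 10100101  (ones: 4)
  rows 56-63 [x1,x2,x3=111]: 10101010  (ones: 4)
Count of 1-rows = 2+0+4+4+2+4+4+4 = 24

24


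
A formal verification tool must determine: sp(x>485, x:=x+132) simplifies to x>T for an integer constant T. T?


Formula: sp(P, x:=E) = exists old_x. (x = E[old_x/x]) AND P[old_x/x] (old_x is the value of x before the assignment; eliminate old_x by solving x = E[old_x/x] for old_x)
Step 1: Precondition P: x>485, i.e. old_x > 485
Step 2: Assignment gives x = old_x + 132, so old_x = x - 132
Step 3: Substitute into P: x - 132 > 485
Step 4: Simplify: x > 485+132 = 617

617


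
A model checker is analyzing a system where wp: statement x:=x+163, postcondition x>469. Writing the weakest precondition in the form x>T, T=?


Formula: wp(x:=E, P) = P[E/x] (substitute E for x in postcondition)
Step 1: Postcondition: x>469
Step 2: Substitute x+163 for x: x+163>469
Step 3: Solve for x: x > 469-163 = 306

306


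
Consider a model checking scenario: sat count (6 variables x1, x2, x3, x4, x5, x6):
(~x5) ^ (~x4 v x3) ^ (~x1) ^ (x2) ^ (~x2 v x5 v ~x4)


CNF with 5 clauses over 6 vars (64 assignments).
An assignment satisfies CNF iff every clause has >=1 true literal.
Check each row (bits = x1,x2,x3,x4,x5,x6; clause T/F shown):
  row 0 [000000]: clauses=TTTFT -> 0
  row 1 [000001]: clauses=TTTFT -> 0
  row 2 [000010]: clauses=FTTFT -> 0
  row 3 [000011]: clauses=FTTFT -> 0
  row 4 [000100]: clauses=TFTFT -> 0
  (every remaining row is evaluated the same way; all 64 results are listed next)
Full result column, 8 rows per line (x1,x2,x3 fixed per line; x4,x5,x6 runs 000..111 left to right):
  rows 0-7 [x1,x2,x3=000]: 00000000  (ones: 0)
  rows 8-15 [x1,x2,x3=001]: 00000000  (ones: 0)
  rows 16-23 [x1,x2,x3=010]: 11000000  (ones: 2)
  rows 24-31 [x1,x2,x3=011]: 11000000  (ones: 2)
  rows 32-39 [x1,x2,x3=100]: 00000000  (ones: 0)
  rows 40-47 [x1,x2,x3=101]: 00000000  (ones: 0)
  rows 48-55 [x1,x2,x3=110]: 00000000  (ones: 0)
  rows 56-63 [x1,x2,x3=111]: 00000000  (ones: 0)
Satisfying assignments = 0+0+2+2+0+0+0+0 = 4

4


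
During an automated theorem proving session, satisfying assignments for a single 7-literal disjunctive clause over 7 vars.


Step 1: Total=2^7=128
Step 2: Unsat when all 7 false: 2^0=1
Step 3: Sat=128-1=127

127


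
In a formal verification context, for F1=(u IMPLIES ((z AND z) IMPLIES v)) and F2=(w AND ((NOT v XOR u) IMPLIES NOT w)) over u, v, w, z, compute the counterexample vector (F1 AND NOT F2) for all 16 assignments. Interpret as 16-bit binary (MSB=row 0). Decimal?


F1 = (u IMPLIES ((z AND z) IMPLIES v))
F2 = (w AND ((NOT v XOR u) IMPLIES NOT w))
Counterexample to F1=>F2 is where F1=1 and F2=0.
Evaluate each row (bits = u,v,w,z, MSB first):
  row 0 [0000]: F1=1 F2=0 -> F1&~F2 -> 1
  row 1 [0001]: F1=1 F2=0 -> F1&~F2 -> 1
  row 2 [0010]: F1=1 F2=0 -> F1&~F2 -> 1
  row 3 [0011]: F1=1 F2=0 -> F1&~F2 -> 1
  row 4 [0100]: F1=1 F2=0 -> F1&~F2 -> 1
  row 5 [0101]: F1=1 F2=0 -> F1&~F2 -> 1
  row 6 [0110]: F1=1 F2=1 -> F1&~F2 -> 0
  row 7 [0111]: F1=1 F2=1 -> F1&~F2 -> 0
  row 8 [1000]: F1=1 F2=0 -> F1&~F2 -> 1
  row 9 [1001]: F1=0 F2=0 -> F1&~F2 -> 0
  row 10 [1010]: F1=1 F2=1 -> F1&~F2 -> 0
  row 11 [1011]: F1=0 F2=1 -> F1&~F2 -> 0
  row 12 [1100]: F1=1 F2=0 -> F1&~F2 -> 1
  row 13 [1101]: F1=1 F2=0 -> F1&~F2 -> 1
  row 14 [1110]: F1=1 F2=0 -> F1&~F2 -> 1
  row 15 [1111]: F1=1 F2=0 -> F1&~F2 -> 1
Full result column, 4 rows per line (u,v fixed per line; w,z runs 00..11 left to right):
  rows 0-3 [u,v=00]: 1111  = hex F
  rows 4-7 [u,v=01]: 1100  = hex C
  rows 8-11 [u,v=10]: 1000  = hex 8
  rows 12-15 [u,v=11]: 1111  = hex F
Counterexample vector (row 0 .. row 15) = 1111110010001111
Output column grouped in 4s = 1111 1100 1000 1111 = 0xFC8F
Convert to decimal digit by digit (value = value*16 + digit):
  F -> 15
  15*16 + 12 (C) = 252
  252*16 + 8 = 4040
  4040*16 + 15 (F) = 64655
Decimal = 64655

64655


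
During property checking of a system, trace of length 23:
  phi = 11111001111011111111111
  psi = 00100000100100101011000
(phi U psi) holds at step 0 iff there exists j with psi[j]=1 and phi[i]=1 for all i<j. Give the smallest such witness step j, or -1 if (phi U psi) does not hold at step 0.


(phi U psi) at 0: need smallest j with psi[j]=1 and phi[i]=1 for all i in [0,j).
Scan from step 0:
  step 0: phi=1, psi=0 -> continue
  step 1: phi=1, psi=0 -> continue
  step 2: psi=1 and phi held for [0,2) -> witness found
Witness step = 2

2


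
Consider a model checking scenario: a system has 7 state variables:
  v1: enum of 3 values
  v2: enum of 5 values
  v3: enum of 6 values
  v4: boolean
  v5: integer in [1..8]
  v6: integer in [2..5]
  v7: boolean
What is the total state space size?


State space = product of domain sizes of all variables.
Domain sizes:
  v1 (enum of 3 values): 3
  v2 (enum of 5 values): 5
  v3 (enum of 6 values): 6
  v4 (boolean): 2
  v5 (integer in [1..8]): 8
  v6 (integer in [2..5]): 4
  v7 (boolean): 2
Product = 3 * 5 * 6 * 2 * 8 * 4 * 2 = 11520

11520


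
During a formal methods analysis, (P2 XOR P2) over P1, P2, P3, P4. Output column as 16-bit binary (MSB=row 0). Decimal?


Formula: (P2 XOR P2) over P1, P2, P3, P4 (16 rows)
Evaluate each row (bits = P1,P2,P3,P4, MSB first):
  row 0 [0000]: (0 XOR 0) -> 0
  row 1 [0001]: (0 XOR 0) -> 0
  row 2 [0010]: (0 XOR 0) -> 0
  row 3 [0011]: (0 XOR 0) -> 0
  row 4 [0100]: (1 XOR 1) -> 0
  row 5 [0101]: (1 XOR 1) -> 0
  row 6 [0110]: (1 XOR 1) -> 0
  row 7 [0111]: (1 XOR 1) -> 0
  row 8 [1000]: (0 XOR 0) -> 0
  row 9 [1001]: (0 XOR 0) -> 0
  row 10 [1010]: (0 XOR 0) -> 0
  row 11 [1011]: (0 XOR 0) -> 0
  row 12 [1100]: (1 XOR 1) -> 0
  row 13 [1101]: (1 XOR 1) -> 0
  row 14 [1110]: (1 XOR 1) -> 0
  row 15 [1111]: (1 XOR 1) -> 0
Full result column, 4 rows per line (P1,P2 fixed per line; P3,P4 runs 00..11 left to right):
  rows 0-3 [P1,P2=00]: 0000  = hex 0
  rows 4-7 [P1,P2=01]: 0000  = hex 0
  rows 8-11 [P1,P2=10]: 0000  = hex 0
  rows 12-15 [P1,P2=11]: 0000  = hex 0
Output column (row 0 .. row 15) = 0000000000000000
Output column grouped in 4s = 0000 0000 0000 0000 = 0x0000
Convert to decimal digit by digit (value = value*16 + digit):
  0 -> 0
  0*16 + 0 = 0
  0*16 + 0 = 0
  0*16 + 0 = 0
Decimal = 0

0


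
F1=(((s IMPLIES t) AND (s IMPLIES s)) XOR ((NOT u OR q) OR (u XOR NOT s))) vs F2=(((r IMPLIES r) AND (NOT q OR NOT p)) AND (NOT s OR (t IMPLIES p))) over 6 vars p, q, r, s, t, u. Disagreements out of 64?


F1 = (((s IMPLIES t) AND (s IMPLIES s)) XOR ((NOT u OR q) OR (u XOR NOT s)))
F2 = (((r IMPLIES r) AND (NOT q OR NOT p)) AND (NOT s OR (t IMPLIES p)))
Evaluate both on each of 64 rows (bits = p,q,r,s,t,u):
  row 0 [000000]: F1=0 F2=1 (differ) -> 1
  row 1 [000001]: F1=1 F2=1 -> 0
  row 2 [000010]: F1=0 F2=1 (differ) -> 1
  row 3 [000011]: F1=1 F2=1 -> 0
  row 4 [000100]: F1=1 F2=1 -> 0
  (every remaining row is evaluated the same way; all 64 results are listed next)
Full result column, 8 rows per line (p,q,r fixed per line; s,t,u runs 000..111 left to right):
  rows 0-7 [p,q,r=000]: 10100000  (ones: 2)
  rows 8-15 [p,q,r=001]: 10100000  (ones: 2)
  rows 16-23 [p,q,r=010]: 11110000  (ones: 4)
  rows 24-31 [p,q,r=011]: 11110000  (ones: 4)
  rows 32-39 [p,q,r=100]: 10100011  (ones: 4)
  rows 40-47 [p,q,r=101]: 10100011  (ones: 4)
  rows 48-55 [p,q,r=110]: 00001100  (ones: 2)
  rows 56-63 [p,q,r=111]: 00001100  (ones: 2)
Disagreements = 2+2+4+4+4+4+2+2 = 24

24


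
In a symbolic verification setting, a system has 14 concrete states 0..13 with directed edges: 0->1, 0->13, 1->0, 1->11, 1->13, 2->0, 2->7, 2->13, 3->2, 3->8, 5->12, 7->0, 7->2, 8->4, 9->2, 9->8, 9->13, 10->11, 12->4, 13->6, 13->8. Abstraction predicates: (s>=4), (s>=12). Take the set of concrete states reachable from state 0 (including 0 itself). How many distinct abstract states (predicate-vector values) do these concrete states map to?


BFS from 0:
Concrete reachable: {0, 1, 4, 6, 8, 11, 13}
Abstract via predicates (s>=4), (s>=12):
  (0,0) <- {0, 1}
  (1,0) <- {4, 6, 8, 11}
  (1,1) <- {13}
Distinct abstract states = 3

3


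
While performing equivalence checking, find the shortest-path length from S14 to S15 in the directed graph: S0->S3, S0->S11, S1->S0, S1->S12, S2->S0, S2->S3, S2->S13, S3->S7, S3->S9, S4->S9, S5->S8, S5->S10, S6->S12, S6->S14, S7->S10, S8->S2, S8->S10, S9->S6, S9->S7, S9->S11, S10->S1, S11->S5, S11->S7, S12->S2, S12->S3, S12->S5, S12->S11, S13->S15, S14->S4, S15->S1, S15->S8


BFS layer-by-layer from S14:
  dist 0: {S14}
  dist 1: {S4}
  dist 2: {S9}
  dist 3: {S6, S7, S11}
  dist 4: {S5, S10, S12}
  dist 5: {S1, S2, S3, S8}
  dist 6: {S0, S13}
  dist 7: {S15}
  -> S15 reached at distance 7
Shortest path length = 7

7


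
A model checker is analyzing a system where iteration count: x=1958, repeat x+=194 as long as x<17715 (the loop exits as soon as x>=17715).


Step 1: x goes from 1958 toward 17715 by 194; the body runs while x<17715, so iterations = ceil((bound-start)/step)
Step 2: Distance=15757
Step 3: ceil(15757/194)=82

82


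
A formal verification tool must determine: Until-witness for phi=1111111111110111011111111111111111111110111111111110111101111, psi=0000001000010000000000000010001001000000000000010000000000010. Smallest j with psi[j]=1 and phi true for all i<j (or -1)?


(phi U psi) at 0: need smallest j with psi[j]=1 and phi[i]=1 for all i in [0,j).
Scan from step 0:
  step 0: phi=1, psi=0 -> continue
  step 1: phi=1, psi=0 -> continue
  step 2: phi=1, psi=0 -> continue
  step 3: phi=1, psi=0 -> continue
  step 6: psi=1 and phi held for [0,6) -> witness found
Witness step = 6

6


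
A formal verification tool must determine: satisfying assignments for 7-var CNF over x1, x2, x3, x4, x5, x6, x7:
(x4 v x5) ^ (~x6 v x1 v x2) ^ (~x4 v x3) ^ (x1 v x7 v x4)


CNF with 4 clauses over 7 vars (128 assignments).
An assignment satisfies CNF iff every clause has >=1 true literal.
Check each row (bits = x1,x2,x3,x4,x5,x6,x7; clause T/F shown):
  row 0 [0000000]: clauses=FTTF -> 0
  row 1 [0000001]: clauses=FTTT -> 0
  row 2 [0000010]: clauses=FFTF -> 0
  row 3 [0000011]: clauses=FFTT -> 0
  row 4 [0000100]: clauses=TTTF -> 0
  (every remaining row is evaluated the same way; all 128 results are listed next)
Full result column, 8 rows per line (x1,x2,x3,x4 fixed per line; x5,x6,x7 runs 000..111 left to right):
  rows 0-7 [x1,x2,x3,x4=0000]: 00000100  (ones: 1)
  rows 8-15 [x1,x2,x3,x4=0001]: 00000000  (ones: 0)
  rows 16-23 [x1,x2,x3,x4=0010]: 00000100  (ones: 1)
  rows 24-31 [x1,x2,x3,x4=0011]: 11001100  (ones: 4)
  rows 32-39 [x1,x2,x3,x4=0100]: 00000101  (ones: 2)
  rows 40-47 [x1,x2,x3,x4=0101]: 00000000  (ones: 0)
  rows 48-55 [x1,x2,x3,x4=0110]: 00000101  (ones: 2)
  rows 56-63 [x1,x2,x3,x4=0111]: 11111111  (ones: 8)
  rows 64-71 [x1,x2,x3,x4=1000]: 00001111  (ones: 4)
  rows 72-79 [x1,x2,x3,x4=1001]: 00000000  (ones: 0)
  rows 80-87 [x1,x2,x3,x4=1010]: 00001111  (ones: 4)
  rows 88-95 [x1,x2,x3,x4=1011]: 11111111  (ones: 8)
  rows 96-103 [x1,x2,x3,x4=1100]: 00001111  (ones: 4)
  rows 104-111 [x1,x2,x3,x4=1101]: 00000000  (ones: 0)
  rows 112-119 [x1,x2,x3,x4=1110]: 00001111  (ones: 4)
  rows 120-127 [x1,x2,x3,x4=1111]: 11111111  (ones: 8)
Satisfying assignments = 1+0+1+4+2+0+2+8+4+0+4+8+4+0+4+8 = 50

50


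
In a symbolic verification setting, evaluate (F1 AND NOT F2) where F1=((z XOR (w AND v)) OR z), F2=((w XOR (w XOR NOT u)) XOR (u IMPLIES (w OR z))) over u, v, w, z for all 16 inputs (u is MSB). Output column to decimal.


F1 = ((z XOR (w AND v)) OR z)
F2 = ((w XOR (w XOR NOT u)) XOR (u IMPLIES (w OR z)))
Counterexample to F1=>F2 is where F1=1 and F2=0.
Evaluate each row (bits = u,v,w,z, MSB first):
  row 0 [0000]: F1=0 F2=0 -> F1&~F2 -> 0
  row 1 [0001]: F1=1 F2=0 -> F1&~F2 -> 1
  row 2 [0010]: F1=0 F2=0 -> F1&~F2 -> 0
  row 3 [0011]: F1=1 F2=0 -> F1&~F2 -> 1
  row 4 [0100]: F1=0 F2=0 -> F1&~F2 -> 0
  row 5 [0101]: F1=1 F2=0 -> F1&~F2 -> 1
  row 6 [0110]: F1=1 F2=0 -> F1&~F2 -> 1
  row 7 [0111]: F1=1 F2=0 -> F1&~F2 -> 1
  row 8 [1000]: F1=0 F2=0 -> F1&~F2 -> 0
  row 9 [1001]: F1=1 F2=1 -> F1&~F2 -> 0
  row 10 [1010]: F1=0 F2=1 -> F1&~F2 -> 0
  row 11 [1011]: F1=1 F2=1 -> F1&~F2 -> 0
  row 12 [1100]: F1=0 F2=0 -> F1&~F2 -> 0
  row 13 [1101]: F1=1 F2=1 -> F1&~F2 -> 0
  row 14 [1110]: F1=1 F2=1 -> F1&~F2 -> 0
  row 15 [1111]: F1=1 F2=1 -> F1&~F2 -> 0
Full result column, 4 rows per line (u,v fixed per line; w,z runs 00..11 left to right):
  rows 0-3 [u,v=00]: 0101  = hex 5
  rows 4-7 [u,v=01]: 0111  = hex 7
  rows 8-11 [u,v=10]: 0000  = hex 0
  rows 12-15 [u,v=11]: 0000  = hex 0
Counterexample vector (row 0 .. row 15) = 0101011100000000
Output column grouped in 4s = 0101 0111 0000 0000 = 0x5700
Convert to decimal digit by digit (value = value*16 + digit):
  5 -> 5
  5*16 + 7 = 87
  87*16 + 0 = 1392
  1392*16 + 0 = 22272
Decimal = 22272

22272


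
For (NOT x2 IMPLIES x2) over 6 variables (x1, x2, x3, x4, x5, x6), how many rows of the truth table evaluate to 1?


Formula: (NOT x2 IMPLIES x2) over 6 vars (64 rows)
Evaluate each row (x1, x2, x3, x4, x5, x6 as bits, MSB first):
  row 0 [000000]: (NOT 0 IMPLIES 0) -> 0
  row 1 [000001]: (NOT 0 IMPLIES 0) -> 0
  row 2 [000010]: (NOT 0 IMPLIES 0) -> 0
  row 3 [000011]: (NOT 0 IMPLIES 0) -> 0
  row 4 [000100]: (NOT 0 IMPLIES 0) -> 0
  (every remaining row is evaluated the same way; all 64 results are listed next)
Full result column, 8 rows per line (x1,x2,x3 fixed per line; x4,x5,x6 runs 000..111 left to right):
  rows 0-7 [x1,x2,x3=000]: 00000000  (ones: 0)
  rows 8-15 [x1,x2,x3=001]: 00000000  (ones: 0)
  rows 16-23 [x1,x2,x3=010]: 11111111  (ones: 8)
  rows 24-31 [x1,x2,x3=011]: 11111111  (ones: 8)
  rows 32-39 [x1,x2,x3=100]: 00000000  (ones: 0)
  rows 40-47 [x1,x2,x3=101]: 00000000  (ones: 0)
  rows 48-55 [x1,x2,x3=110]: 11111111  (ones: 8)
  rows 56-63 [x1,x2,x3=111]: 11111111  (ones: 8)
Count of 1-rows = 0+0+8+8+0+0+8+8 = 32

32


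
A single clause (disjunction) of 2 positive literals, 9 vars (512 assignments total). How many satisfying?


Step 1: Total=2^9=512
Step 2: Unsat when all 2 false: 2^7=128
Step 3: Sat=512-128=384

384


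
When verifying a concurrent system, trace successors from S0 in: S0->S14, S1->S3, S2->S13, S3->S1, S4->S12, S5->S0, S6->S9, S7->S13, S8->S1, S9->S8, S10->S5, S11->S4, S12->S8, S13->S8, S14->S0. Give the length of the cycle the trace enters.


Trace from S0 until a state repeats:
  S0 -> S14 -> S0
S0 first seen at step 0, revisited at step 2.
Cycle length = 2 - 0 = 2

2


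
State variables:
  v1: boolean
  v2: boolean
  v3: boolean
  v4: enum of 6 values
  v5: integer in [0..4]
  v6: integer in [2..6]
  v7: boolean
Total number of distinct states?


State space = product of domain sizes of all variables.
Domain sizes:
  v1 (boolean): 2
  v2 (boolean): 2
  v3 (boolean): 2
  v4 (enum of 6 values): 6
  v5 (integer in [0..4]): 5
  v6 (integer in [2..6]): 5
  v7 (boolean): 2
Product = 2 * 2 * 2 * 6 * 5 * 5 * 2 = 2400

2400


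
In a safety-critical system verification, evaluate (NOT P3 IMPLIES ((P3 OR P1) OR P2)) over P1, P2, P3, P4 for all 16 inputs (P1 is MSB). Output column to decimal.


Formula: (NOT P3 IMPLIES ((P3 OR P1) OR P2)) over P1, P2, P3, P4 (16 rows)
Evaluate each row (bits = P1,P2,P3,P4, MSB first):
  row 0 [0000]: (NOT 0 IMPLIES ((0 OR 0) OR 0)) -> 0
  row 1 [0001]: (NOT 0 IMPLIES ((0 OR 0) OR 0)) -> 0
  row 2 [0010]: (NOT 1 IMPLIES ((1 OR 0) OR 0)) -> 1
  row 3 [0011]: (NOT 1 IMPLIES ((1 OR 0) OR 0)) -> 1
  row 4 [0100]: (NOT 0 IMPLIES ((0 OR 0) OR 1)) -> 1
  row 5 [0101]: (NOT 0 IMPLIES ((0 OR 0) OR 1)) -> 1
  row 6 [0110]: (NOT 1 IMPLIES ((1 OR 0) OR 1)) -> 1
  row 7 [0111]: (NOT 1 IMPLIES ((1 OR 0) OR 1)) -> 1
  row 8 [1000]: (NOT 0 IMPLIES ((0 OR 1) OR 0)) -> 1
  row 9 [1001]: (NOT 0 IMPLIES ((0 OR 1) OR 0)) -> 1
  row 10 [1010]: (NOT 1 IMPLIES ((1 OR 1) OR 0)) -> 1
  row 11 [1011]: (NOT 1 IMPLIES ((1 OR 1) OR 0)) -> 1
  row 12 [1100]: (NOT 0 IMPLIES ((0 OR 1) OR 1)) -> 1
  row 13 [1101]: (NOT 0 IMPLIES ((0 OR 1) OR 1)) -> 1
  row 14 [1110]: (NOT 1 IMPLIES ((1 OR 1) OR 1)) -> 1
  row 15 [1111]: (NOT 1 IMPLIES ((1 OR 1) OR 1)) -> 1
Full result column, 4 rows per line (P1,P2 fixed per line; P3,P4 runs 00..11 left to right):
  rows 0-3 [P1,P2=00]: 0011  = hex 3
  rows 4-7 [P1,P2=01]: 1111  = hex F
  rows 8-11 [P1,P2=10]: 1111  = hex F
  rows 12-15 [P1,P2=11]: 1111  = hex F
Output column (row 0 .. row 15) = 0011111111111111
Output column grouped in 4s = 0011 1111 1111 1111 = 0x3FFF
Convert to decimal digit by digit (value = value*16 + digit):
  3 -> 3
  3*16 + 15 (F) = 63
  63*16 + 15 (F) = 1023
  1023*16 + 15 (F) = 16383
Decimal = 16383

16383


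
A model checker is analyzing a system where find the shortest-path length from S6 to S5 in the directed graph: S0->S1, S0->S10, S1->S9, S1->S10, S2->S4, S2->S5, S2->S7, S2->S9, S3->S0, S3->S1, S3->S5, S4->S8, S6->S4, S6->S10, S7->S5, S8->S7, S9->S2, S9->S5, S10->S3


BFS layer-by-layer from S6:
  dist 0: {S6}
  dist 1: {S4, S10}
  dist 2: {S3, S8}
  dist 3: {S0, S1, S5, S7}
  -> S5 reached at distance 3
Shortest path length = 3

3


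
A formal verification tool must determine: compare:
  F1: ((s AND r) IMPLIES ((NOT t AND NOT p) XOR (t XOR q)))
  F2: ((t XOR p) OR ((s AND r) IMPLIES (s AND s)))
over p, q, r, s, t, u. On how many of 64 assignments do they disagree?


F1 = ((s AND r) IMPLIES ((NOT t AND NOT p) XOR (t XOR q)))
F2 = ((t XOR p) OR ((s AND r) IMPLIES (s AND s)))
Evaluate both on each of 64 rows (bits = p,q,r,s,t,u):
  row 0 [000000]: F1=1 F2=1 -> 0
  row 1 [000001]: F1=1 F2=1 -> 0
  row 2 [000010]: F1=1 F2=1 -> 0
  row 3 [000011]: F1=1 F2=1 -> 0
  row 4 [000100]: F1=1 F2=1 -> 0
  (every remaining row is evaluated the same way; all 64 results are listed next)
Full result column, 8 rows per line (p,q,r fixed per line; s,t,u runs 000..111 left to right):
  rows 0-7 [p,q,r=000]: 00000000  (ones: 0)
  rows 8-15 [p,q,r=001]: 00000000  (ones: 0)
  rows 16-23 [p,q,r=010]: 00000000  (ones: 0)
  rows 24-31 [p,q,r=011]: 00001111  (ones: 4)
  rows 32-39 [p,q,r=100]: 00000000  (ones: 0)
  rows 40-47 [p,q,r=101]: 00001100  (ones: 2)
  rows 48-55 [p,q,r=110]: 00000000  (ones: 0)
  rows 56-63 [p,q,r=111]: 00000011  (ones: 2)
Disagreements = 0+0+0+4+0+2+0+2 = 8

8


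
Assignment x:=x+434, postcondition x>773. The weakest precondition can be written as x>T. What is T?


Formula: wp(x:=E, P) = P[E/x] (substitute E for x in postcondition)
Step 1: Postcondition: x>773
Step 2: Substitute x+434 for x: x+434>773
Step 3: Solve for x: x > 773-434 = 339

339


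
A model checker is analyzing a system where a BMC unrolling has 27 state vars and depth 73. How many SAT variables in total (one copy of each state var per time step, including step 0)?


BMC unrolls to depth k, creating one copy of each state var for steps 0..k.
Step count = 73 + 1 = 74 (steps 0 through 73)
Vars per step = 27
Total = 27 * 74 = 1998

1998


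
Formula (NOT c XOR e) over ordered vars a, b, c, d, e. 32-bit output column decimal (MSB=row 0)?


Formula: (NOT c XOR e) over a, b, c, d, e (32 rows)
Evaluate each row (bits = a,b,c,d,e, MSB first):
  row 0 [00000]: (NOT 0 XOR 0) -> 1
  row 1 [00001]: (NOT 0 XOR 1) -> 0
  row 2 [00010]: (NOT 0 XOR 0) -> 1
  row 3 [00011]: (NOT 0 XOR 1) -> 0
  row 4 [00100]: (NOT 1 XOR 0) -> 0
  row 5 [00101]: (NOT 1 XOR 1) -> 1
  row 6 [00110]: (NOT 1 XOR 0) -> 0
  row 7 [00111]: (NOT 1 XOR 1) -> 1
  row 8 [01000]: (NOT 0 XOR 0) -> 1
  row 9 [01001]: (NOT 0 XOR 1) -> 0
  row 10 [01010]: (NOT 0 XOR 0) -> 1
  row 11 [01011]: (NOT 0 XOR 1) -> 0
  row 12 [01100]: (NOT 1 XOR 0) -> 0
  row 13 [01101]: (NOT 1 XOR 1) -> 1
  row 14 [01110]: (NOT 1 XOR 0) -> 0
  row 15 [01111]: (NOT 1 XOR 1) -> 1
  row 16 [10000]: (NOT 0 XOR 0) -> 1
  row 17 [10001]: (NOT 0 XOR 1) -> 0
  row 18 [10010]: (NOT 0 XOR 0) -> 1
  row 19 [10011]: (NOT 0 XOR 1) -> 0
  row 20 [10100]: (NOT 1 XOR 0) -> 0
  row 21 [10101]: (NOT 1 XOR 1) -> 1
  row 22 [10110]: (NOT 1 XOR 0) -> 0
  row 23 [10111]: (NOT 1 XOR 1) -> 1
  row 24 [11000]: (NOT 0 XOR 0) -> 1
  row 25 [11001]: (NOT 0 XOR 1) -> 0
  row 26 [11010]: (NOT 0 XOR 0) -> 1
  row 27 [11011]: (NOT 0 XOR 1) -> 0
  row 28 [11100]: (NOT 1 XOR 0) -> 0
  row 29 [11101]: (NOT 1 XOR 1) -> 1
  row 30 [11110]: (NOT 1 XOR 0) -> 0
  row 31 [11111]: (NOT 1 XOR 1) -> 1
Full result column, 4 rows per line (a,b,c fixed per line; d,e runs 00..11 left to right):
  rows 0-3 [a,b,c=000]: 1010  = hex A
  rows 4-7 [a,b,c=001]: 0101  = hex 5
  rows 8-11 [a,b,c=010]: 1010  = hex A
  rows 12-15 [a,b,c=011]: 0101  = hex 5
  rows 16-19 [a,b,c=100]: 1010  = hex A
  rows 20-23 [a,b,c=101]: 0101  = hex 5
  rows 24-27 [a,b,c=110]: 1010  = hex A
  rows 28-31 [a,b,c=111]: 0101  = hex 5
Output column (row 0 .. row 31) = 10100101101001011010010110100101
Output column grouped in 4s = 1010 0101 1010 0101 1010 0101 1010 0101 = 0xA5A5A5A5
Convert to decimal digit by digit (value = value*16 + digit):
  A -> 10
  10*16 + 5 = 165
  165*16 + 10 (A) = 2650
  2650*16 + 5 = 42405
  42405*16 + 10 (A) = 678490
  678490*16 + 5 = 10855845
  10855845*16 + 10 (A) = 173693530
  173693530*16 + 5 = 2779096485
Decimal = 2779096485

2779096485


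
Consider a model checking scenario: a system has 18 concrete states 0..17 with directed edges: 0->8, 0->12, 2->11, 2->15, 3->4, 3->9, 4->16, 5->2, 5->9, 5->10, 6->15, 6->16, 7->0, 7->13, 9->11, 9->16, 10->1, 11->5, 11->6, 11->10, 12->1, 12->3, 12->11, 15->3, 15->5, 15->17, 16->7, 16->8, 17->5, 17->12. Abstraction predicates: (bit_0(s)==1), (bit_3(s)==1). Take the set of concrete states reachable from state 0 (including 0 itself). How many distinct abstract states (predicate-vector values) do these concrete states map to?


BFS from 0:
Concrete reachable: {0, 1, 2, 3, 4, 5, 6, 7, 8, 9, 10, 11, 12, 13, 15, 16, 17}
Abstract via predicates (bit_0(s)==1), (bit_3(s)==1):
  (0,0) <- {0, 2, 4, 6, 16}
  (0,1) <- {8, 10, 12}
  (1,0) <- {1, 3, 5, 7, 17}
  (1,1) <- {9, 11, 13, 15}
Distinct abstract states = 4

4


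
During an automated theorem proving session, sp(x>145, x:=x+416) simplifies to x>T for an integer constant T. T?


Formula: sp(P, x:=E) = exists old_x. (x = E[old_x/x]) AND P[old_x/x] (old_x is the value of x before the assignment; eliminate old_x by solving x = E[old_x/x] for old_x)
Step 1: Precondition P: x>145, i.e. old_x > 145
Step 2: Assignment gives x = old_x + 416, so old_x = x - 416
Step 3: Substitute into P: x - 416 > 145
Step 4: Simplify: x > 145+416 = 561

561


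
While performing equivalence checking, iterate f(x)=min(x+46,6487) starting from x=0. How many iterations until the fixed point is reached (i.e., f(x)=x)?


Step 1: x=0, cap=6487, increment=46
Step 2: x grows by 46 each step until capped at 6487; fixed point is x=6487
Step 3: iterations = ceil(6487/46) = 142

142


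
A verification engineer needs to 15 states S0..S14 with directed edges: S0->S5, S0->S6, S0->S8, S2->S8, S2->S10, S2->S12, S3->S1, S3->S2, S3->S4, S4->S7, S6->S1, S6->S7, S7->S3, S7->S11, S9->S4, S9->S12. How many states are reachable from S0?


BFS from S0:
  layer 0: {S0}
  layer 1: {S5, S6, S8}
  layer 2: {S1, S7}
  layer 3: {S3, S11}
  layer 4: {S2, S4}
  layer 5: {S10, S12}
Reachable set: {S0, S1, S2, S3, S4, S5, S6, S7, S8, S10, S11, S12}
Count = 12

12


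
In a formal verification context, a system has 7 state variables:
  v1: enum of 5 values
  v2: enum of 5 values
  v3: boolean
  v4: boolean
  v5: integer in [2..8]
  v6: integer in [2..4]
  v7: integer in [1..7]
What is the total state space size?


State space = product of domain sizes of all variables.
Domain sizes:
  v1 (enum of 5 values): 5
  v2 (enum of 5 values): 5
  v3 (boolean): 2
  v4 (boolean): 2
  v5 (integer in [2..8]): 7
  v6 (integer in [2..4]): 3
  v7 (integer in [1..7]): 7
Product = 5 * 5 * 2 * 2 * 7 * 3 * 7 = 14700

14700


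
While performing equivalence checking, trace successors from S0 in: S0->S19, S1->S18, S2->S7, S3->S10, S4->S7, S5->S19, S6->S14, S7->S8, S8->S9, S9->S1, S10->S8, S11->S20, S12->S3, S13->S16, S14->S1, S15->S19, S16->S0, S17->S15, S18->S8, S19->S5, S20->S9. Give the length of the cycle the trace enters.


Trace from S0 until a state repeats:
  S0 -> S19 -> S5 -> S19
S19 first seen at step 1, revisited at step 3.
Cycle length = 3 - 1 = 2

2


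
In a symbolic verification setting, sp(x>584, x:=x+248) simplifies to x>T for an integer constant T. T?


Formula: sp(P, x:=E) = exists old_x. (x = E[old_x/x]) AND P[old_x/x] (old_x is the value of x before the assignment; eliminate old_x by solving x = E[old_x/x] for old_x)
Step 1: Precondition P: x>584, i.e. old_x > 584
Step 2: Assignment gives x = old_x + 248, so old_x = x - 248
Step 3: Substitute into P: x - 248 > 584
Step 4: Simplify: x > 584+248 = 832

832


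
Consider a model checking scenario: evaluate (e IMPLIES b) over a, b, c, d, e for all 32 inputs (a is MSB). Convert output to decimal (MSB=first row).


Formula: (e IMPLIES b) over a, b, c, d, e (32 rows)
Evaluate each row (bits = a,b,c,d,e, MSB first):
  row 0 [00000]: (0 IMPLIES 0) -> 1
  row 1 [00001]: (1 IMPLIES 0) -> 0
  row 2 [00010]: (0 IMPLIES 0) -> 1
  row 3 [00011]: (1 IMPLIES 0) -> 0
  row 4 [00100]: (0 IMPLIES 0) -> 1
  row 5 [00101]: (1 IMPLIES 0) -> 0
  row 6 [00110]: (0 IMPLIES 0) -> 1
  row 7 [00111]: (1 IMPLIES 0) -> 0
  row 8 [01000]: (0 IMPLIES 1) -> 1
  row 9 [01001]: (1 IMPLIES 1) -> 1
  row 10 [01010]: (0 IMPLIES 1) -> 1
  row 11 [01011]: (1 IMPLIES 1) -> 1
  row 12 [01100]: (0 IMPLIES 1) -> 1
  row 13 [01101]: (1 IMPLIES 1) -> 1
  row 14 [01110]: (0 IMPLIES 1) -> 1
  row 15 [01111]: (1 IMPLIES 1) -> 1
  row 16 [10000]: (0 IMPLIES 0) -> 1
  row 17 [10001]: (1 IMPLIES 0) -> 0
  row 18 [10010]: (0 IMPLIES 0) -> 1
  row 19 [10011]: (1 IMPLIES 0) -> 0
  row 20 [10100]: (0 IMPLIES 0) -> 1
  row 21 [10101]: (1 IMPLIES 0) -> 0
  row 22 [10110]: (0 IMPLIES 0) -> 1
  row 23 [10111]: (1 IMPLIES 0) -> 0
  row 24 [11000]: (0 IMPLIES 1) -> 1
  row 25 [11001]: (1 IMPLIES 1) -> 1
  row 26 [11010]: (0 IMPLIES 1) -> 1
  row 27 [11011]: (1 IMPLIES 1) -> 1
  row 28 [11100]: (0 IMPLIES 1) -> 1
  row 29 [11101]: (1 IMPLIES 1) -> 1
  row 30 [11110]: (0 IMPLIES 1) -> 1
  row 31 [11111]: (1 IMPLIES 1) -> 1
Full result column, 4 rows per line (a,b,c fixed per line; d,e runs 00..11 left to right):
  rows 0-3 [a,b,c=000]: 1010  = hex A
  rows 4-7 [a,b,c=001]: 1010  = hex A
  rows 8-11 [a,b,c=010]: 1111  = hex F
  rows 12-15 [a,b,c=011]: 1111  = hex F
  rows 16-19 [a,b,c=100]: 1010  = hex A
  rows 20-23 [a,b,c=101]: 1010  = hex A
  rows 24-27 [a,b,c=110]: 1111  = hex F
  rows 28-31 [a,b,c=111]: 1111  = hex F
Output column (row 0 .. row 31) = 10101010111111111010101011111111
Output column grouped in 4s = 1010 1010 1111 1111 1010 1010 1111 1111 = 0xAAFFAAFF
Convert to decimal digit by digit (value = value*16 + digit):
  A -> 10
  10*16 + 10 (A) = 170
  170*16 + 15 (F) = 2735
  2735*16 + 15 (F) = 43775
  43775*16 + 10 (A) = 700410
  700410*16 + 10 (A) = 11206570
  11206570*16 + 15 (F) = 179305135
  179305135*16 + 15 (F) = 2868882175
Decimal = 2868882175

2868882175


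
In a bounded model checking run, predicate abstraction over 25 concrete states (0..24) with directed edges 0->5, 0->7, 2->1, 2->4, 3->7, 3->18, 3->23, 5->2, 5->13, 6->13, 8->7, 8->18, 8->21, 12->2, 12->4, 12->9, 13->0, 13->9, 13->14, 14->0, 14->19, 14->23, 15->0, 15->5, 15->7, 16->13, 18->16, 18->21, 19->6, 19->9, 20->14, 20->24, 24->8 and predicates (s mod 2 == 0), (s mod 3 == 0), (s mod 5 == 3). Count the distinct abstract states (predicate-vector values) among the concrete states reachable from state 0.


BFS from 0:
Concrete reachable: {0, 1, 2, 4, 5, 6, 7, 9, 13, 14, 19, 23}
Abstract via predicates (s mod 2 == 0), (s mod 3 == 0), (s mod 5 == 3):
  (0,0,0) <- {1, 5, 7, 19}
  (0,0,1) <- {13, 23}
  (0,1,0) <- {9}
  (1,0,0) <- {2, 4, 14}
  (1,1,0) <- {0, 6}
Distinct abstract states = 5

5


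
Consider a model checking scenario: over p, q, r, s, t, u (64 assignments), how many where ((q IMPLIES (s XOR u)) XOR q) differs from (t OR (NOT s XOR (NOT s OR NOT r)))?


F1 = ((q IMPLIES (s XOR u)) XOR q)
F2 = (t OR (NOT s XOR (NOT s OR NOT r)))
Evaluate both on each of 64 rows (bits = p,q,r,s,t,u):
  row 0 [000000]: F1=1 F2=0 (differ) -> 1
  row 1 [000001]: F1=1 F2=0 (differ) -> 1
  row 2 [000010]: F1=1 F2=1 -> 0
  row 3 [000011]: F1=1 F2=1 -> 0
  row 4 [000100]: F1=1 F2=1 -> 0
  (every remaining row is evaluated the same way; all 64 results are listed next)
Full result column, 8 rows per line (p,q,r fixed per line; s,t,u runs 000..111 left to right):
  rows 0-7 [p,q,r=000]: 11000000  (ones: 2)
  rows 8-15 [p,q,r=001]: 11001100  (ones: 4)
  rows 16-23 [p,q,r=010]: 10011010  (ones: 4)
  rows 24-31 [p,q,r=011]: 10010110  (ones: 4)
  rows 32-39 [p,q,r=100]: 11000000  (ones: 2)
  rows 40-47 [p,q,r=101]: 11001100  (ones: 4)
  rows 48-55 [p,q,r=110]: 10011010  (ones: 4)
  rows 56-63 [p,q,r=111]: 10010110  (ones: 4)
Disagreements = 2+4+4+4+2+4+4+4 = 28

28


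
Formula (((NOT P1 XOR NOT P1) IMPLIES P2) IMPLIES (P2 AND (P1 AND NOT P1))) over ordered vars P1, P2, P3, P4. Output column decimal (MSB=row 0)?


Formula: (((NOT P1 XOR NOT P1) IMPLIES P2) IMPLIES (P2 AND (P1 AND NOT P1))) over P1, P2, P3, P4 (16 rows)
Evaluate each row (bits = P1,P2,P3,P4, MSB first):
  row 0 [0000]: (((NOT 0 XOR NOT 0) IMPLIES 0) IMPLIES (0 AND (0 AND NOT 0))) -> 0
  row 1 [0001]: (((NOT 0 XOR NOT 0) IMPLIES 0) IMPLIES (0 AND (0 AND NOT 0))) -> 0
  row 2 [0010]: (((NOT 0 XOR NOT 0) IMPLIES 0) IMPLIES (0 AND (0 AND NOT 0))) -> 0
  row 3 [0011]: (((NOT 0 XOR NOT 0) IMPLIES 0) IMPLIES (0 AND (0 AND NOT 0))) -> 0
  row 4 [0100]: (((NOT 0 XOR NOT 0) IMPLIES 1) IMPLIES (1 AND (0 AND NOT 0))) -> 0
  row 5 [0101]: (((NOT 0 XOR NOT 0) IMPLIES 1) IMPLIES (1 AND (0 AND NOT 0))) -> 0
  row 6 [0110]: (((NOT 0 XOR NOT 0) IMPLIES 1) IMPLIES (1 AND (0 AND NOT 0))) -> 0
  row 7 [0111]: (((NOT 0 XOR NOT 0) IMPLIES 1) IMPLIES (1 AND (0 AND NOT 0))) -> 0
  row 8 [1000]: (((NOT 1 XOR NOT 1) IMPLIES 0) IMPLIES (0 AND (1 AND NOT 1))) -> 0
  row 9 [1001]: (((NOT 1 XOR NOT 1) IMPLIES 0) IMPLIES (0 AND (1 AND NOT 1))) -> 0
  row 10 [1010]: (((NOT 1 XOR NOT 1) IMPLIES 0) IMPLIES (0 AND (1 AND NOT 1))) -> 0
  row 11 [1011]: (((NOT 1 XOR NOT 1) IMPLIES 0) IMPLIES (0 AND (1 AND NOT 1))) -> 0
  row 12 [1100]: (((NOT 1 XOR NOT 1) IMPLIES 1) IMPLIES (1 AND (1 AND NOT 1))) -> 0
  row 13 [1101]: (((NOT 1 XOR NOT 1) IMPLIES 1) IMPLIES (1 AND (1 AND NOT 1))) -> 0
  row 14 [1110]: (((NOT 1 XOR NOT 1) IMPLIES 1) IMPLIES (1 AND (1 AND NOT 1))) -> 0
  row 15 [1111]: (((NOT 1 XOR NOT 1) IMPLIES 1) IMPLIES (1 AND (1 AND NOT 1))) -> 0
Full result column, 4 rows per line (P1,P2 fixed per line; P3,P4 runs 00..11 left to right):
  rows 0-3 [P1,P2=00]: 0000  = hex 0
  rows 4-7 [P1,P2=01]: 0000  = hex 0
  rows 8-11 [P1,P2=10]: 0000  = hex 0
  rows 12-15 [P1,P2=11]: 0000  = hex 0
Output column (row 0 .. row 15) = 0000000000000000
Output column grouped in 4s = 0000 0000 0000 0000 = 0x0000
Convert to decimal digit by digit (value = value*16 + digit):
  0 -> 0
  0*16 + 0 = 0
  0*16 + 0 = 0
  0*16 + 0 = 0
Decimal = 0

0


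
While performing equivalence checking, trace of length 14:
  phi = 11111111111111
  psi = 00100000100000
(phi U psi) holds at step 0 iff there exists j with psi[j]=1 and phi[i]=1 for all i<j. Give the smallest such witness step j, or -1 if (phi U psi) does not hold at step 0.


(phi U psi) at 0: need smallest j with psi[j]=1 and phi[i]=1 for all i in [0,j).
Scan from step 0:
  step 0: phi=1, psi=0 -> continue
  step 1: phi=1, psi=0 -> continue
  step 2: psi=1 and phi held for [0,2) -> witness found
Witness step = 2

2


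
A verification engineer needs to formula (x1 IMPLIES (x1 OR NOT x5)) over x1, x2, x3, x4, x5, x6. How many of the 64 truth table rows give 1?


Formula: (x1 IMPLIES (x1 OR NOT x5)) over 6 vars (64 rows)
Evaluate each row (x1, x2, x3, x4, x5, x6 as bits, MSB first):
  row 0 [000000]: (0 IMPLIES (0 OR NOT 0)) -> 1
  row 1 [000001]: (0 IMPLIES (0 OR NOT 0)) -> 1
  row 2 [000010]: (0 IMPLIES (0 OR NOT 1)) -> 1
  row 3 [000011]: (0 IMPLIES (0 OR NOT 1)) -> 1
  row 4 [000100]: (0 IMPLIES (0 OR NOT 0)) -> 1
  (every remaining row is evaluated the same way; all 64 results are listed next)
Full result column, 8 rows per line (x1,x2,x3 fixed per line; x4,x5,x6 runs 000..111 left to right):
  rows 0-7 [x1,x2,x3=000]: 11111111  (ones: 8)
  rows 8-15 [x1,x2,x3=001]: 11111111  (ones: 8)
  rows 16-23 [x1,x2,x3=010]: 11111111  (ones: 8)
  rows 24-31 [x1,x2,x3=011]: 11111111  (ones: 8)
  rows 32-39 [x1,x2,x3=100]: 11111111  (ones: 8)
  rows 40-47 [x1,x2,x3=101]: 11111111  (ones: 8)
  rows 48-55 [x1,x2,x3=110]: 11111111  (ones: 8)
  rows 56-63 [x1,x2,x3=111]: 11111111  (ones: 8)
Count of 1-rows = 8+8+8+8+8+8+8+8 = 64

64


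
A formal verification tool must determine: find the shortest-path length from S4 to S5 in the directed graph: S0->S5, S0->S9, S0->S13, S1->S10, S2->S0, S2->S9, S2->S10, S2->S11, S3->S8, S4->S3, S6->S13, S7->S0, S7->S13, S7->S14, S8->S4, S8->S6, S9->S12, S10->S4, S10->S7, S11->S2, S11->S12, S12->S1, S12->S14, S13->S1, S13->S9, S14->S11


BFS layer-by-layer from S4:
  dist 0: {S4}
  dist 1: {S3}
  dist 2: {S8}
  dist 3: {S6}
  dist 4: {S13}
  dist 5: {S1, S9}
  dist 6: {S10, S12}
  dist 7: {S7, S14}
  dist 8: {S0, S11}
  dist 9: {S2, S5}
  -> S5 reached at distance 9
Shortest path length = 9

9


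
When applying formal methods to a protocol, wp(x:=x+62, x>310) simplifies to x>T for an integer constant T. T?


Formula: wp(x:=E, P) = P[E/x] (substitute E for x in postcondition)
Step 1: Postcondition: x>310
Step 2: Substitute x+62 for x: x+62>310
Step 3: Solve for x: x > 310-62 = 248

248


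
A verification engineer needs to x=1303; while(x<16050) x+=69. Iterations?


Step 1: x goes from 1303 toward 16050 by 69; the body runs while x<16050, so iterations = ceil((bound-start)/step)
Step 2: Distance=14747
Step 3: ceil(14747/69)=214

214


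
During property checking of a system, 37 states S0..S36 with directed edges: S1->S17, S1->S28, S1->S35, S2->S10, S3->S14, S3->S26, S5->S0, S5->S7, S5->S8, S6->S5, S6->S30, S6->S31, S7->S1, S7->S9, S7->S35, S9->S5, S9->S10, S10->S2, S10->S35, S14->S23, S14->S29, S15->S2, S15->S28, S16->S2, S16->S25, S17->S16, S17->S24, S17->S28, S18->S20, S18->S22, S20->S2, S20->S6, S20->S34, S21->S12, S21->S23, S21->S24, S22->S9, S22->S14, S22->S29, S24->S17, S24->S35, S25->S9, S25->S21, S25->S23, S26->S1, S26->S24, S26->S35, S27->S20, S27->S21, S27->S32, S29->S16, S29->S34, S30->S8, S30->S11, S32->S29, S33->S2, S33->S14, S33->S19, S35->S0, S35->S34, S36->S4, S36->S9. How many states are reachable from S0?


BFS from S0:
  layer 0: {S0}
Reachable set: {S0}
Count = 1

1


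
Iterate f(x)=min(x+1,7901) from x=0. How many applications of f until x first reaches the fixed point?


Step 1: x=0, cap=7901, increment=1
Step 2: x grows by 1 each step until capped at 7901; fixed point is x=7901
Step 3: iterations = ceil(7901/1) = 7901

7901
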